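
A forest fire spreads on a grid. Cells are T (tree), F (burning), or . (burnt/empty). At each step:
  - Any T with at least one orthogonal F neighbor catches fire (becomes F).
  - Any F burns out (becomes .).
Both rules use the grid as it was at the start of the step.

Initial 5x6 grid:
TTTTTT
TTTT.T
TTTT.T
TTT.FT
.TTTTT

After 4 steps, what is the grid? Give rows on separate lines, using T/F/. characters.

Step 1: 2 trees catch fire, 1 burn out
  TTTTTT
  TTTT.T
  TTTT.T
  TTT..F
  .TTTFT
Step 2: 3 trees catch fire, 2 burn out
  TTTTTT
  TTTT.T
  TTTT.F
  TTT...
  .TTF.F
Step 3: 2 trees catch fire, 3 burn out
  TTTTTT
  TTTT.F
  TTTT..
  TTT...
  .TF...
Step 4: 3 trees catch fire, 2 burn out
  TTTTTF
  TTTT..
  TTTT..
  TTF...
  .F....

TTTTTF
TTTT..
TTTT..
TTF...
.F....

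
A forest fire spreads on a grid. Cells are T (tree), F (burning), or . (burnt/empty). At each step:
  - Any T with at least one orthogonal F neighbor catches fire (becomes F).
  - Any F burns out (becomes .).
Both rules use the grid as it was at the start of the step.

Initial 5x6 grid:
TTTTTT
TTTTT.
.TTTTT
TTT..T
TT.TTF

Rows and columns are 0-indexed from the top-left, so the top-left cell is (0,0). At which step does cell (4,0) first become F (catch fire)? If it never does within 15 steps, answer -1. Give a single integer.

Step 1: cell (4,0)='T' (+2 fires, +1 burnt)
Step 2: cell (4,0)='T' (+2 fires, +2 burnt)
Step 3: cell (4,0)='T' (+1 fires, +2 burnt)
Step 4: cell (4,0)='T' (+2 fires, +1 burnt)
Step 5: cell (4,0)='T' (+3 fires, +2 burnt)
Step 6: cell (4,0)='T' (+5 fires, +3 burnt)
Step 7: cell (4,0)='T' (+3 fires, +5 burnt)
Step 8: cell (4,0)='T' (+4 fires, +3 burnt)
Step 9: cell (4,0)='F' (+2 fires, +4 burnt)
  -> target ignites at step 9
Step 10: cell (4,0)='.' (+0 fires, +2 burnt)
  fire out at step 10

9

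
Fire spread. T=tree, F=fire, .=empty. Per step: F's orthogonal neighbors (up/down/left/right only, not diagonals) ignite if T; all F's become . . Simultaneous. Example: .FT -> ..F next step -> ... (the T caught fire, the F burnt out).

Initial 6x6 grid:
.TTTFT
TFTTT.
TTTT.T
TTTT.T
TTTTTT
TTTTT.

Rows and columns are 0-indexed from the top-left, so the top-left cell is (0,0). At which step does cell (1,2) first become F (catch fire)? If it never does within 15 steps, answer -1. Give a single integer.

Step 1: cell (1,2)='F' (+7 fires, +2 burnt)
  -> target ignites at step 1
Step 2: cell (1,2)='.' (+5 fires, +7 burnt)
Step 3: cell (1,2)='.' (+4 fires, +5 burnt)
Step 4: cell (1,2)='.' (+4 fires, +4 burnt)
Step 5: cell (1,2)='.' (+3 fires, +4 burnt)
Step 6: cell (1,2)='.' (+2 fires, +3 burnt)
Step 7: cell (1,2)='.' (+2 fires, +2 burnt)
Step 8: cell (1,2)='.' (+1 fires, +2 burnt)
Step 9: cell (1,2)='.' (+1 fires, +1 burnt)
Step 10: cell (1,2)='.' (+0 fires, +1 burnt)
  fire out at step 10

1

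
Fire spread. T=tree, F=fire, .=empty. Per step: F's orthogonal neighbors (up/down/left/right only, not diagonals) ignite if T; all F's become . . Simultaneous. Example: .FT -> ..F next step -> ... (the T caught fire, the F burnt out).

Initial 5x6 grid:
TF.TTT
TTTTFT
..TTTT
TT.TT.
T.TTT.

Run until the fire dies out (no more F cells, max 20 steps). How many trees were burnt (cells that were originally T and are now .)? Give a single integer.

Answer: 18

Derivation:
Step 1: +6 fires, +2 burnt (F count now 6)
Step 2: +7 fires, +6 burnt (F count now 7)
Step 3: +3 fires, +7 burnt (F count now 3)
Step 4: +1 fires, +3 burnt (F count now 1)
Step 5: +1 fires, +1 burnt (F count now 1)
Step 6: +0 fires, +1 burnt (F count now 0)
Fire out after step 6
Initially T: 21, now '.': 27
Total burnt (originally-T cells now '.'): 18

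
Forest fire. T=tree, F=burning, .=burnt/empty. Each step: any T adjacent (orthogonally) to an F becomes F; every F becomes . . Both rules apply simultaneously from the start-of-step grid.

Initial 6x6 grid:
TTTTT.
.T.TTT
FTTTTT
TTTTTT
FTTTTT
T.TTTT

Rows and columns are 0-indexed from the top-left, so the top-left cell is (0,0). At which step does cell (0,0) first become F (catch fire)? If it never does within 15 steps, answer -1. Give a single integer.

Step 1: cell (0,0)='T' (+4 fires, +2 burnt)
Step 2: cell (0,0)='T' (+4 fires, +4 burnt)
Step 3: cell (0,0)='T' (+5 fires, +4 burnt)
Step 4: cell (0,0)='F' (+7 fires, +5 burnt)
  -> target ignites at step 4
Step 5: cell (0,0)='.' (+6 fires, +7 burnt)
Step 6: cell (0,0)='.' (+4 fires, +6 burnt)
Step 7: cell (0,0)='.' (+0 fires, +4 burnt)
  fire out at step 7

4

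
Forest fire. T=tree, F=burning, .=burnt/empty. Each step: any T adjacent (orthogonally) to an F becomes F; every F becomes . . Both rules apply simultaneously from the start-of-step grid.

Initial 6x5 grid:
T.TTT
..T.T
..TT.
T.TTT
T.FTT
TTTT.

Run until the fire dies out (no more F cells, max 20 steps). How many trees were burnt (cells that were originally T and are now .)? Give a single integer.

Step 1: +3 fires, +1 burnt (F count now 3)
Step 2: +5 fires, +3 burnt (F count now 5)
Step 3: +4 fires, +5 burnt (F count now 4)
Step 4: +2 fires, +4 burnt (F count now 2)
Step 5: +2 fires, +2 burnt (F count now 2)
Step 6: +1 fires, +2 burnt (F count now 1)
Step 7: +1 fires, +1 burnt (F count now 1)
Step 8: +0 fires, +1 burnt (F count now 0)
Fire out after step 8
Initially T: 19, now '.': 29
Total burnt (originally-T cells now '.'): 18

Answer: 18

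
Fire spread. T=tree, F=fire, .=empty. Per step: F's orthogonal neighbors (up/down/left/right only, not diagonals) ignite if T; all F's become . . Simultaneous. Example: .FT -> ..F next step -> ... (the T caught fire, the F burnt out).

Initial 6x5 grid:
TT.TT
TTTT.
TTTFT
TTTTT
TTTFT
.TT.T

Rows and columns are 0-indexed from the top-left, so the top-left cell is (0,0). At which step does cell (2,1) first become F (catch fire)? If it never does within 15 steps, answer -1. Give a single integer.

Step 1: cell (2,1)='T' (+6 fires, +2 burnt)
Step 2: cell (2,1)='F' (+8 fires, +6 burnt)
  -> target ignites at step 2
Step 3: cell (2,1)='.' (+6 fires, +8 burnt)
Step 4: cell (2,1)='.' (+3 fires, +6 burnt)
Step 5: cell (2,1)='.' (+1 fires, +3 burnt)
Step 6: cell (2,1)='.' (+0 fires, +1 burnt)
  fire out at step 6

2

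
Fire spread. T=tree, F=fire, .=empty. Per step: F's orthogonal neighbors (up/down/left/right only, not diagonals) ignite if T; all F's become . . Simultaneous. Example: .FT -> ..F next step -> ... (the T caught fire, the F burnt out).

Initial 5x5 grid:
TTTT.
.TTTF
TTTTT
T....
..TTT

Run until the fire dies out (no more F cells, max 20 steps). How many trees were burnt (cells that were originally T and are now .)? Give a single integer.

Step 1: +2 fires, +1 burnt (F count now 2)
Step 2: +3 fires, +2 burnt (F count now 3)
Step 3: +3 fires, +3 burnt (F count now 3)
Step 4: +2 fires, +3 burnt (F count now 2)
Step 5: +2 fires, +2 burnt (F count now 2)
Step 6: +1 fires, +2 burnt (F count now 1)
Step 7: +0 fires, +1 burnt (F count now 0)
Fire out after step 7
Initially T: 16, now '.': 22
Total burnt (originally-T cells now '.'): 13

Answer: 13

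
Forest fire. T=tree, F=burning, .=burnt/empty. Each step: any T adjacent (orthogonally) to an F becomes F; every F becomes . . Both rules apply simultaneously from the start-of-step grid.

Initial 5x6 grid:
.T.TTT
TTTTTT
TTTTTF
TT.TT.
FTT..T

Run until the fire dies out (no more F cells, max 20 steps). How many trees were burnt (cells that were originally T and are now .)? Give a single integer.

Answer: 21

Derivation:
Step 1: +4 fires, +2 burnt (F count now 4)
Step 2: +7 fires, +4 burnt (F count now 7)
Step 3: +6 fires, +7 burnt (F count now 6)
Step 4: +3 fires, +6 burnt (F count now 3)
Step 5: +1 fires, +3 burnt (F count now 1)
Step 6: +0 fires, +1 burnt (F count now 0)
Fire out after step 6
Initially T: 22, now '.': 29
Total burnt (originally-T cells now '.'): 21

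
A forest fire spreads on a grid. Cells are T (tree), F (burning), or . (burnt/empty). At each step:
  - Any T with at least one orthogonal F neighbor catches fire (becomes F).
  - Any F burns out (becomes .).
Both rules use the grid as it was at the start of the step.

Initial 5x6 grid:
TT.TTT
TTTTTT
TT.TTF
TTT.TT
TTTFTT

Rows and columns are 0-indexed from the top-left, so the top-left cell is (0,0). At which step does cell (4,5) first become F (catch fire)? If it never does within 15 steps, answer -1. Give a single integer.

Step 1: cell (4,5)='T' (+5 fires, +2 burnt)
Step 2: cell (4,5)='F' (+7 fires, +5 burnt)
  -> target ignites at step 2
Step 3: cell (4,5)='.' (+4 fires, +7 burnt)
Step 4: cell (4,5)='.' (+4 fires, +4 burnt)
Step 5: cell (4,5)='.' (+2 fires, +4 burnt)
Step 6: cell (4,5)='.' (+2 fires, +2 burnt)
Step 7: cell (4,5)='.' (+1 fires, +2 burnt)
Step 8: cell (4,5)='.' (+0 fires, +1 burnt)
  fire out at step 8

2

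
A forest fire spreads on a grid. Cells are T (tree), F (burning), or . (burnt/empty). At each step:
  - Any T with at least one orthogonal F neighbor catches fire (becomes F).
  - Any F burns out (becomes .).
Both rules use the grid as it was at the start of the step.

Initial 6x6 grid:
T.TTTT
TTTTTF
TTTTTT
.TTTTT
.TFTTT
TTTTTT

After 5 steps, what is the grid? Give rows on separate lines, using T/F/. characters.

Step 1: 7 trees catch fire, 2 burn out
  T.TTTF
  TTTTF.
  TTTTTF
  .TFTTT
  .F.FTT
  TTFTTT
Step 2: 10 trees catch fire, 7 burn out
  T.TTF.
  TTTF..
  TTFTF.
  .F.FTF
  ....FT
  TF.FTT
Step 3: 8 trees catch fire, 10 burn out
  T.TF..
  TTF...
  TF.F..
  ....F.
  .....F
  F...FT
Step 4: 4 trees catch fire, 8 burn out
  T.F...
  TF....
  F.....
  ......
  ......
  .....F
Step 5: 1 trees catch fire, 4 burn out
  T.....
  F.....
  ......
  ......
  ......
  ......

T.....
F.....
......
......
......
......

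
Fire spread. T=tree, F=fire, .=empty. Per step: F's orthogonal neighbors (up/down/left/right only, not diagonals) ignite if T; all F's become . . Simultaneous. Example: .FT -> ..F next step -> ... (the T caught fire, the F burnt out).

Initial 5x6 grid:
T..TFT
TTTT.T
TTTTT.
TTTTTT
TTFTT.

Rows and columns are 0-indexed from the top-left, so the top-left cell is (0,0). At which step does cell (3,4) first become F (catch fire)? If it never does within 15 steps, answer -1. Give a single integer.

Step 1: cell (3,4)='T' (+5 fires, +2 burnt)
Step 2: cell (3,4)='T' (+7 fires, +5 burnt)
Step 3: cell (3,4)='F' (+5 fires, +7 burnt)
  -> target ignites at step 3
Step 4: cell (3,4)='.' (+4 fires, +5 burnt)
Step 5: cell (3,4)='.' (+1 fires, +4 burnt)
Step 6: cell (3,4)='.' (+1 fires, +1 burnt)
Step 7: cell (3,4)='.' (+0 fires, +1 burnt)
  fire out at step 7

3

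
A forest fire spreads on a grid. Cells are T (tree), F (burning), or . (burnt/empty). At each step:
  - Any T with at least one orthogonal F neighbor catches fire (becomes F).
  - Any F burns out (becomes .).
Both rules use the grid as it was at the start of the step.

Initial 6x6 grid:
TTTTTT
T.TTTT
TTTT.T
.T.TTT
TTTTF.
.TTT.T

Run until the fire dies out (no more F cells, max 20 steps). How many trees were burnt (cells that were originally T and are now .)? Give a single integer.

Step 1: +2 fires, +1 burnt (F count now 2)
Step 2: +4 fires, +2 burnt (F count now 4)
Step 3: +4 fires, +4 burnt (F count now 4)
Step 4: +6 fires, +4 burnt (F count now 6)
Step 5: +5 fires, +6 burnt (F count now 5)
Step 6: +3 fires, +5 burnt (F count now 3)
Step 7: +2 fires, +3 burnt (F count now 2)
Step 8: +1 fires, +2 burnt (F count now 1)
Step 9: +0 fires, +1 burnt (F count now 0)
Fire out after step 9
Initially T: 28, now '.': 35
Total burnt (originally-T cells now '.'): 27

Answer: 27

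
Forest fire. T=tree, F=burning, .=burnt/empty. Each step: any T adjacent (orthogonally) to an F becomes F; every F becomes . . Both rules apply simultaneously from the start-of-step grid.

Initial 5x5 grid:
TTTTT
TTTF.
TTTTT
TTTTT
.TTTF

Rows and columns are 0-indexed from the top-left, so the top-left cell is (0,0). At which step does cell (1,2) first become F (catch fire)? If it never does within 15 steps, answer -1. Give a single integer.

Step 1: cell (1,2)='F' (+5 fires, +2 burnt)
  -> target ignites at step 1
Step 2: cell (1,2)='.' (+7 fires, +5 burnt)
Step 3: cell (1,2)='.' (+5 fires, +7 burnt)
Step 4: cell (1,2)='.' (+3 fires, +5 burnt)
Step 5: cell (1,2)='.' (+1 fires, +3 burnt)
Step 6: cell (1,2)='.' (+0 fires, +1 burnt)
  fire out at step 6

1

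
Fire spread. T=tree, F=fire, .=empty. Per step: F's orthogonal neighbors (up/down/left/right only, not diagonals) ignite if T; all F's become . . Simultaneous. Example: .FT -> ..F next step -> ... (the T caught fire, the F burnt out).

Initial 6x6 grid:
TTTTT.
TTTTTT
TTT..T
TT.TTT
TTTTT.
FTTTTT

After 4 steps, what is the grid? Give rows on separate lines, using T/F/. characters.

Step 1: 2 trees catch fire, 1 burn out
  TTTTT.
  TTTTTT
  TTT..T
  TT.TTT
  FTTTT.
  .FTTTT
Step 2: 3 trees catch fire, 2 burn out
  TTTTT.
  TTTTTT
  TTT..T
  FT.TTT
  .FTTT.
  ..FTTT
Step 3: 4 trees catch fire, 3 burn out
  TTTTT.
  TTTTTT
  FTT..T
  .F.TTT
  ..FTT.
  ...FTT
Step 4: 4 trees catch fire, 4 burn out
  TTTTT.
  FTTTTT
  .FT..T
  ...TTT
  ...FT.
  ....FT

TTTTT.
FTTTTT
.FT..T
...TTT
...FT.
....FT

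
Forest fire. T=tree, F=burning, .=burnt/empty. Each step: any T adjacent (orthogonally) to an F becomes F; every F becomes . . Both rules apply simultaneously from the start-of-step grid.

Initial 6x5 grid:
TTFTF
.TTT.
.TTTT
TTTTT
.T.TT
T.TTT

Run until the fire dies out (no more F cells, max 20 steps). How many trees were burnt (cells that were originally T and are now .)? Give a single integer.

Answer: 21

Derivation:
Step 1: +3 fires, +2 burnt (F count now 3)
Step 2: +4 fires, +3 burnt (F count now 4)
Step 3: +3 fires, +4 burnt (F count now 3)
Step 4: +3 fires, +3 burnt (F count now 3)
Step 5: +4 fires, +3 burnt (F count now 4)
Step 6: +2 fires, +4 burnt (F count now 2)
Step 7: +2 fires, +2 burnt (F count now 2)
Step 8: +0 fires, +2 burnt (F count now 0)
Fire out after step 8
Initially T: 22, now '.': 29
Total burnt (originally-T cells now '.'): 21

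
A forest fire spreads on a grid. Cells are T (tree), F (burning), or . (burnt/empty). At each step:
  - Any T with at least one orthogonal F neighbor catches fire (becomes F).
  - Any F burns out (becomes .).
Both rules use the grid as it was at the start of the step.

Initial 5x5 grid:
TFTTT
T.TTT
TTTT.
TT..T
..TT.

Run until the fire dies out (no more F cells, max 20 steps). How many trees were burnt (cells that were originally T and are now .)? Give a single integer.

Step 1: +2 fires, +1 burnt (F count now 2)
Step 2: +3 fires, +2 burnt (F count now 3)
Step 3: +4 fires, +3 burnt (F count now 4)
Step 4: +4 fires, +4 burnt (F count now 4)
Step 5: +1 fires, +4 burnt (F count now 1)
Step 6: +0 fires, +1 burnt (F count now 0)
Fire out after step 6
Initially T: 17, now '.': 22
Total burnt (originally-T cells now '.'): 14

Answer: 14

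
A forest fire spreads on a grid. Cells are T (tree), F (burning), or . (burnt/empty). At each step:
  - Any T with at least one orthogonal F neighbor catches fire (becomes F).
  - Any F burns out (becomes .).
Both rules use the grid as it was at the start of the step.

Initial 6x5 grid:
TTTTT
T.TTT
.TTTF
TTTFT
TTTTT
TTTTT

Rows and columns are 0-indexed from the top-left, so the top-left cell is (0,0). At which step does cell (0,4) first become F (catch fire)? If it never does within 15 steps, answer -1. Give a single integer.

Step 1: cell (0,4)='T' (+5 fires, +2 burnt)
Step 2: cell (0,4)='F' (+7 fires, +5 burnt)
  -> target ignites at step 2
Step 3: cell (0,4)='.' (+7 fires, +7 burnt)
Step 4: cell (0,4)='.' (+3 fires, +7 burnt)
Step 5: cell (0,4)='.' (+2 fires, +3 burnt)
Step 6: cell (0,4)='.' (+1 fires, +2 burnt)
Step 7: cell (0,4)='.' (+1 fires, +1 burnt)
Step 8: cell (0,4)='.' (+0 fires, +1 burnt)
  fire out at step 8

2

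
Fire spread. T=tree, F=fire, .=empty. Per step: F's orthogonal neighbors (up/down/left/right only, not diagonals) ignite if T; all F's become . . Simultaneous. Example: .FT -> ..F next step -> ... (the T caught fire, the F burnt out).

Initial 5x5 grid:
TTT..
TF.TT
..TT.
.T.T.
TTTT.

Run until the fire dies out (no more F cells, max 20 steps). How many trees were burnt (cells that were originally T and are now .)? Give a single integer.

Answer: 4

Derivation:
Step 1: +2 fires, +1 burnt (F count now 2)
Step 2: +2 fires, +2 burnt (F count now 2)
Step 3: +0 fires, +2 burnt (F count now 0)
Fire out after step 3
Initially T: 14, now '.': 15
Total burnt (originally-T cells now '.'): 4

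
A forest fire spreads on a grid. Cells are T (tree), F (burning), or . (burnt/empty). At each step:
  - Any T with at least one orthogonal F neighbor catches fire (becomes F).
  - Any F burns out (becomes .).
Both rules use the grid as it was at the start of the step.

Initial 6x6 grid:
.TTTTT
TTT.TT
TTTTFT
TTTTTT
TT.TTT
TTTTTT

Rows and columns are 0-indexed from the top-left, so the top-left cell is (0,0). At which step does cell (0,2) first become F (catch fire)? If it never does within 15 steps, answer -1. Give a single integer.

Step 1: cell (0,2)='T' (+4 fires, +1 burnt)
Step 2: cell (0,2)='T' (+6 fires, +4 burnt)
Step 3: cell (0,2)='T' (+8 fires, +6 burnt)
Step 4: cell (0,2)='F' (+6 fires, +8 burnt)
  -> target ignites at step 4
Step 5: cell (0,2)='.' (+5 fires, +6 burnt)
Step 6: cell (0,2)='.' (+2 fires, +5 burnt)
Step 7: cell (0,2)='.' (+1 fires, +2 burnt)
Step 8: cell (0,2)='.' (+0 fires, +1 burnt)
  fire out at step 8

4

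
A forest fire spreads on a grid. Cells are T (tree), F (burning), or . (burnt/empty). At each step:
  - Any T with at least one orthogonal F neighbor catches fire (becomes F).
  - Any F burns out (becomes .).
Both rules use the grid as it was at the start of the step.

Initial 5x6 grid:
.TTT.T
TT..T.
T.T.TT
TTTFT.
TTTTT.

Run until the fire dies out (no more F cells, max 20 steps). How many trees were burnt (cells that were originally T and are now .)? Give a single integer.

Step 1: +3 fires, +1 burnt (F count now 3)
Step 2: +5 fires, +3 burnt (F count now 5)
Step 3: +4 fires, +5 burnt (F count now 4)
Step 4: +2 fires, +4 burnt (F count now 2)
Step 5: +1 fires, +2 burnt (F count now 1)
Step 6: +1 fires, +1 burnt (F count now 1)
Step 7: +1 fires, +1 burnt (F count now 1)
Step 8: +1 fires, +1 burnt (F count now 1)
Step 9: +1 fires, +1 burnt (F count now 1)
Step 10: +0 fires, +1 burnt (F count now 0)
Fire out after step 10
Initially T: 20, now '.': 29
Total burnt (originally-T cells now '.'): 19

Answer: 19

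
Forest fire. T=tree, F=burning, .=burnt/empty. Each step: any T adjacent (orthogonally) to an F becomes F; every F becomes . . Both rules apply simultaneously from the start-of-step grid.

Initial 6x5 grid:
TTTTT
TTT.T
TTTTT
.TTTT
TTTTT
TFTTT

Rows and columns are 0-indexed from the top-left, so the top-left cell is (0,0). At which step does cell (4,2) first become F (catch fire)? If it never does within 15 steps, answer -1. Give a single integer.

Step 1: cell (4,2)='T' (+3 fires, +1 burnt)
Step 2: cell (4,2)='F' (+4 fires, +3 burnt)
  -> target ignites at step 2
Step 3: cell (4,2)='.' (+4 fires, +4 burnt)
Step 4: cell (4,2)='.' (+5 fires, +4 burnt)
Step 5: cell (4,2)='.' (+5 fires, +5 burnt)
Step 6: cell (4,2)='.' (+3 fires, +5 burnt)
Step 7: cell (4,2)='.' (+2 fires, +3 burnt)
Step 8: cell (4,2)='.' (+1 fires, +2 burnt)
Step 9: cell (4,2)='.' (+0 fires, +1 burnt)
  fire out at step 9

2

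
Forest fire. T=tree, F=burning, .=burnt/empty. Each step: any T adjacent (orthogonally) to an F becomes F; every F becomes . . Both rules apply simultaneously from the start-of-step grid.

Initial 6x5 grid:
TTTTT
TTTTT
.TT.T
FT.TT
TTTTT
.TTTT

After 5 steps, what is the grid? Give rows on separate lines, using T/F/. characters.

Step 1: 2 trees catch fire, 1 burn out
  TTTTT
  TTTTT
  .TT.T
  .F.TT
  FTTTT
  .TTTT
Step 2: 2 trees catch fire, 2 burn out
  TTTTT
  TTTTT
  .FT.T
  ...TT
  .FTTT
  .TTTT
Step 3: 4 trees catch fire, 2 burn out
  TTTTT
  TFTTT
  ..F.T
  ...TT
  ..FTT
  .FTTT
Step 4: 5 trees catch fire, 4 burn out
  TFTTT
  F.FTT
  ....T
  ...TT
  ...FT
  ..FTT
Step 5: 6 trees catch fire, 5 burn out
  F.FTT
  ...FT
  ....T
  ...FT
  ....F
  ...FT

F.FTT
...FT
....T
...FT
....F
...FT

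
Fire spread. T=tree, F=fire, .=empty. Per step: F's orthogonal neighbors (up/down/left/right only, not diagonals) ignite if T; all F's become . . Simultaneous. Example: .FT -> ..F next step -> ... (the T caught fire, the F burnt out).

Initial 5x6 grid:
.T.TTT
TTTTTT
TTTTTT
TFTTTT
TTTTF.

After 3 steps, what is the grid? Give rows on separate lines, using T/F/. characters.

Step 1: 6 trees catch fire, 2 burn out
  .T.TTT
  TTTTTT
  TFTTTT
  F.FTFT
  TFTF..
Step 2: 8 trees catch fire, 6 burn out
  .T.TTT
  TFTTTT
  F.FTFT
  ...F.F
  F.F...
Step 3: 6 trees catch fire, 8 burn out
  .F.TTT
  F.FTFT
  ...F.F
  ......
  ......

.F.TTT
F.FTFT
...F.F
......
......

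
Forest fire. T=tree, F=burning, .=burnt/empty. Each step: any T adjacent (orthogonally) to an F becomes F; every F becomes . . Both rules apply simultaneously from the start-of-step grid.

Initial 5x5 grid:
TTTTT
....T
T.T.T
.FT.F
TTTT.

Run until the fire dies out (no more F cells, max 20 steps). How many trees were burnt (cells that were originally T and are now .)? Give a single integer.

Answer: 13

Derivation:
Step 1: +3 fires, +2 burnt (F count now 3)
Step 2: +4 fires, +3 burnt (F count now 4)
Step 3: +2 fires, +4 burnt (F count now 2)
Step 4: +1 fires, +2 burnt (F count now 1)
Step 5: +1 fires, +1 burnt (F count now 1)
Step 6: +1 fires, +1 burnt (F count now 1)
Step 7: +1 fires, +1 burnt (F count now 1)
Step 8: +0 fires, +1 burnt (F count now 0)
Fire out after step 8
Initially T: 14, now '.': 24
Total burnt (originally-T cells now '.'): 13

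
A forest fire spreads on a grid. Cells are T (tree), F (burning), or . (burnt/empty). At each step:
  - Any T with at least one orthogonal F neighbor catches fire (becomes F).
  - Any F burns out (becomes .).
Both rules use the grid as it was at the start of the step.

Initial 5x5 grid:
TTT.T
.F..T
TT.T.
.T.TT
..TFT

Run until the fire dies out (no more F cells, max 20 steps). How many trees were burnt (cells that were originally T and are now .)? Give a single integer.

Answer: 11

Derivation:
Step 1: +5 fires, +2 burnt (F count now 5)
Step 2: +6 fires, +5 burnt (F count now 6)
Step 3: +0 fires, +6 burnt (F count now 0)
Fire out after step 3
Initially T: 13, now '.': 23
Total burnt (originally-T cells now '.'): 11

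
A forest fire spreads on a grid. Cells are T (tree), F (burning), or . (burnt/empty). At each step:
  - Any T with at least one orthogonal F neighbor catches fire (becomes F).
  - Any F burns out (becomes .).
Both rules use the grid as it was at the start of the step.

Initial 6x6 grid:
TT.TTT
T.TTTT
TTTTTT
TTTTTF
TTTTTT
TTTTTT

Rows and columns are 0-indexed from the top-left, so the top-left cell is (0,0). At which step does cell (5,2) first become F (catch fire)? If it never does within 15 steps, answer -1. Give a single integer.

Step 1: cell (5,2)='T' (+3 fires, +1 burnt)
Step 2: cell (5,2)='T' (+5 fires, +3 burnt)
Step 3: cell (5,2)='T' (+6 fires, +5 burnt)
Step 4: cell (5,2)='T' (+6 fires, +6 burnt)
Step 5: cell (5,2)='F' (+6 fires, +6 burnt)
  -> target ignites at step 5
Step 6: cell (5,2)='.' (+3 fires, +6 burnt)
Step 7: cell (5,2)='.' (+2 fires, +3 burnt)
Step 8: cell (5,2)='.' (+1 fires, +2 burnt)
Step 9: cell (5,2)='.' (+1 fires, +1 burnt)
Step 10: cell (5,2)='.' (+0 fires, +1 burnt)
  fire out at step 10

5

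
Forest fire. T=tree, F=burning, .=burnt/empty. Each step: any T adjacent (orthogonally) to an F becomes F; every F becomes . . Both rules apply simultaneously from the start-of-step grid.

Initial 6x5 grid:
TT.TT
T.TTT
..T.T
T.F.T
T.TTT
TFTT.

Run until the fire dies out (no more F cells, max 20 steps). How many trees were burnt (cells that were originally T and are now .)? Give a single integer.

Step 1: +4 fires, +2 burnt (F count now 4)
Step 2: +4 fires, +4 burnt (F count now 4)
Step 3: +3 fires, +4 burnt (F count now 3)
Step 4: +3 fires, +3 burnt (F count now 3)
Step 5: +2 fires, +3 burnt (F count now 2)
Step 6: +0 fires, +2 burnt (F count now 0)
Fire out after step 6
Initially T: 19, now '.': 27
Total burnt (originally-T cells now '.'): 16

Answer: 16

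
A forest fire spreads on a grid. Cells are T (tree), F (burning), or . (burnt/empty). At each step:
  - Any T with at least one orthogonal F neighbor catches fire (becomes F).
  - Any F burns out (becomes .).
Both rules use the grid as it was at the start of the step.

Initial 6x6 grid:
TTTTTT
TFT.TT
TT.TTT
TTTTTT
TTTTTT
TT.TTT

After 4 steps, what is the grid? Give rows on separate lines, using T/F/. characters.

Step 1: 4 trees catch fire, 1 burn out
  TFTTTT
  F.F.TT
  TF.TTT
  TTTTTT
  TTTTTT
  TT.TTT
Step 2: 4 trees catch fire, 4 burn out
  F.FTTT
  ....TT
  F..TTT
  TFTTTT
  TTTTTT
  TT.TTT
Step 3: 4 trees catch fire, 4 burn out
  ...FTT
  ....TT
  ...TTT
  F.FTTT
  TFTTTT
  TT.TTT
Step 4: 5 trees catch fire, 4 burn out
  ....FT
  ....TT
  ...TTT
  ...FTT
  F.FTTT
  TF.TTT

....FT
....TT
...TTT
...FTT
F.FTTT
TF.TTT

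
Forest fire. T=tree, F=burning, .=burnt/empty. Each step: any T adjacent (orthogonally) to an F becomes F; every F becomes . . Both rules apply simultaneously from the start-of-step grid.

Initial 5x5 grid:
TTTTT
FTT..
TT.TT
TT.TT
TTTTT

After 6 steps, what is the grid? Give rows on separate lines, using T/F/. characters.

Step 1: 3 trees catch fire, 1 burn out
  FTTTT
  .FT..
  FT.TT
  TT.TT
  TTTTT
Step 2: 4 trees catch fire, 3 burn out
  .FTTT
  ..F..
  .F.TT
  FT.TT
  TTTTT
Step 3: 3 trees catch fire, 4 burn out
  ..FTT
  .....
  ...TT
  .F.TT
  FTTTT
Step 4: 2 trees catch fire, 3 burn out
  ...FT
  .....
  ...TT
  ...TT
  .FTTT
Step 5: 2 trees catch fire, 2 burn out
  ....F
  .....
  ...TT
  ...TT
  ..FTT
Step 6: 1 trees catch fire, 2 burn out
  .....
  .....
  ...TT
  ...TT
  ...FT

.....
.....
...TT
...TT
...FT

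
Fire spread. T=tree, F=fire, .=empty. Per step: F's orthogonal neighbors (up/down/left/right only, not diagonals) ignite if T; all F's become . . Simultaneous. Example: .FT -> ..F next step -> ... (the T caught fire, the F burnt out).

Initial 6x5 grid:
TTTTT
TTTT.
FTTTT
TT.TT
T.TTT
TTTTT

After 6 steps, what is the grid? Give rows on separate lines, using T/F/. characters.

Step 1: 3 trees catch fire, 1 burn out
  TTTTT
  FTTT.
  .FTTT
  FT.TT
  T.TTT
  TTTTT
Step 2: 5 trees catch fire, 3 burn out
  FTTTT
  .FTT.
  ..FTT
  .F.TT
  F.TTT
  TTTTT
Step 3: 4 trees catch fire, 5 burn out
  .FTTT
  ..FT.
  ...FT
  ...TT
  ..TTT
  FTTTT
Step 4: 5 trees catch fire, 4 burn out
  ..FTT
  ...F.
  ....F
  ...FT
  ..TTT
  .FTTT
Step 5: 4 trees catch fire, 5 burn out
  ...FT
  .....
  .....
  ....F
  ..TFT
  ..FTT
Step 6: 4 trees catch fire, 4 burn out
  ....F
  .....
  .....
  .....
  ..F.F
  ...FT

....F
.....
.....
.....
..F.F
...FT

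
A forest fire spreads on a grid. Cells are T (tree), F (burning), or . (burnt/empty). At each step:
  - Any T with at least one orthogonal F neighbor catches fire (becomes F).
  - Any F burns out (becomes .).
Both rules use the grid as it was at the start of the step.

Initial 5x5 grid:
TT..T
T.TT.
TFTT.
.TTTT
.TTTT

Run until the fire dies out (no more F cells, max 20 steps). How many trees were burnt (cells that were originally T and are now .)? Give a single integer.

Answer: 16

Derivation:
Step 1: +3 fires, +1 burnt (F count now 3)
Step 2: +5 fires, +3 burnt (F count now 5)
Step 3: +4 fires, +5 burnt (F count now 4)
Step 4: +3 fires, +4 burnt (F count now 3)
Step 5: +1 fires, +3 burnt (F count now 1)
Step 6: +0 fires, +1 burnt (F count now 0)
Fire out after step 6
Initially T: 17, now '.': 24
Total burnt (originally-T cells now '.'): 16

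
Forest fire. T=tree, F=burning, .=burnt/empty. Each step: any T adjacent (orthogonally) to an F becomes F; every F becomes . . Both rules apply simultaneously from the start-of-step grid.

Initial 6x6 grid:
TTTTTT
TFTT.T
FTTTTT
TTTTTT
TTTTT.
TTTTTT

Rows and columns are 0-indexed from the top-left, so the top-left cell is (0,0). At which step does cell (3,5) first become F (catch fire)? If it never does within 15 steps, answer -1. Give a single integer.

Step 1: cell (3,5)='T' (+5 fires, +2 burnt)
Step 2: cell (3,5)='T' (+6 fires, +5 burnt)
Step 3: cell (3,5)='T' (+5 fires, +6 burnt)
Step 4: cell (3,5)='T' (+5 fires, +5 burnt)
Step 5: cell (3,5)='T' (+5 fires, +5 burnt)
Step 6: cell (3,5)='F' (+4 fires, +5 burnt)
  -> target ignites at step 6
Step 7: cell (3,5)='.' (+1 fires, +4 burnt)
Step 8: cell (3,5)='.' (+1 fires, +1 burnt)
Step 9: cell (3,5)='.' (+0 fires, +1 burnt)
  fire out at step 9

6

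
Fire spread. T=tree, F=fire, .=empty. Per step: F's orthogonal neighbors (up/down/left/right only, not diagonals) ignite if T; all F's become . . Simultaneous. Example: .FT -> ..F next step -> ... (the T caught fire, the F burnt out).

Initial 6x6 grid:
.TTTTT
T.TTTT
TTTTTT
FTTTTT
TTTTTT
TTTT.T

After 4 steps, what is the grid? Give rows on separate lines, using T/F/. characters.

Step 1: 3 trees catch fire, 1 burn out
  .TTTTT
  T.TTTT
  FTTTTT
  .FTTTT
  FTTTTT
  TTTT.T
Step 2: 5 trees catch fire, 3 burn out
  .TTTTT
  F.TTTT
  .FTTTT
  ..FTTT
  .FTTTT
  FTTT.T
Step 3: 4 trees catch fire, 5 burn out
  .TTTTT
  ..TTTT
  ..FTTT
  ...FTT
  ..FTTT
  .FTT.T
Step 4: 5 trees catch fire, 4 burn out
  .TTTTT
  ..FTTT
  ...FTT
  ....FT
  ...FTT
  ..FT.T

.TTTTT
..FTTT
...FTT
....FT
...FTT
..FT.T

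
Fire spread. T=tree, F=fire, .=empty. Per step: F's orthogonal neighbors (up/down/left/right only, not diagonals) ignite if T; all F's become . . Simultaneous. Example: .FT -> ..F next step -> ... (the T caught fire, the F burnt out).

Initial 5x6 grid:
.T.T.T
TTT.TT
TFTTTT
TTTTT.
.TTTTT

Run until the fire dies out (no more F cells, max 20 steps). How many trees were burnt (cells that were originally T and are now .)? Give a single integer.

Answer: 22

Derivation:
Step 1: +4 fires, +1 burnt (F count now 4)
Step 2: +7 fires, +4 burnt (F count now 7)
Step 3: +3 fires, +7 burnt (F count now 3)
Step 4: +4 fires, +3 burnt (F count now 4)
Step 5: +2 fires, +4 burnt (F count now 2)
Step 6: +2 fires, +2 burnt (F count now 2)
Step 7: +0 fires, +2 burnt (F count now 0)
Fire out after step 7
Initially T: 23, now '.': 29
Total burnt (originally-T cells now '.'): 22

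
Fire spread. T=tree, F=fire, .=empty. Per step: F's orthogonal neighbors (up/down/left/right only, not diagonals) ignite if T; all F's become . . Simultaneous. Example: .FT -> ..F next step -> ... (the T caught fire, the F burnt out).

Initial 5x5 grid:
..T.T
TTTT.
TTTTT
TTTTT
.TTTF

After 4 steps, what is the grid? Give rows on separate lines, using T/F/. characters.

Step 1: 2 trees catch fire, 1 burn out
  ..T.T
  TTTT.
  TTTTT
  TTTTF
  .TTF.
Step 2: 3 trees catch fire, 2 burn out
  ..T.T
  TTTT.
  TTTTF
  TTTF.
  .TF..
Step 3: 3 trees catch fire, 3 burn out
  ..T.T
  TTTT.
  TTTF.
  TTF..
  .F...
Step 4: 3 trees catch fire, 3 burn out
  ..T.T
  TTTF.
  TTF..
  TF...
  .....

..T.T
TTTF.
TTF..
TF...
.....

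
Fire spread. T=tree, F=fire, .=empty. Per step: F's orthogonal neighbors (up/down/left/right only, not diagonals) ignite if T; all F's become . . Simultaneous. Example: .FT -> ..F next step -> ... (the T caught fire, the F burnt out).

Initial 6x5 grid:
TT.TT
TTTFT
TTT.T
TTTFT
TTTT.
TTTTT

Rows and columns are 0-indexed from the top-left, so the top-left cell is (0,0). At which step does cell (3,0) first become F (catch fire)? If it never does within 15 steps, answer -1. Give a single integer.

Step 1: cell (3,0)='T' (+6 fires, +2 burnt)
Step 2: cell (3,0)='T' (+7 fires, +6 burnt)
Step 3: cell (3,0)='F' (+7 fires, +7 burnt)
  -> target ignites at step 3
Step 4: cell (3,0)='.' (+4 fires, +7 burnt)
Step 5: cell (3,0)='.' (+1 fires, +4 burnt)
Step 6: cell (3,0)='.' (+0 fires, +1 burnt)
  fire out at step 6

3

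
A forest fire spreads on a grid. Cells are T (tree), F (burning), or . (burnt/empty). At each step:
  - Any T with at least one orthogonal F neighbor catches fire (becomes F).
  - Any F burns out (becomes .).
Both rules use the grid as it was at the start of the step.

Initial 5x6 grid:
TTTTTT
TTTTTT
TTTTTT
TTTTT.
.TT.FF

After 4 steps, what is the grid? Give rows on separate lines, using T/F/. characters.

Step 1: 1 trees catch fire, 2 burn out
  TTTTTT
  TTTTTT
  TTTTTT
  TTTTF.
  .TT...
Step 2: 2 trees catch fire, 1 burn out
  TTTTTT
  TTTTTT
  TTTTFT
  TTTF..
  .TT...
Step 3: 4 trees catch fire, 2 burn out
  TTTTTT
  TTTTFT
  TTTF.F
  TTF...
  .TT...
Step 4: 6 trees catch fire, 4 burn out
  TTTTFT
  TTTF.F
  TTF...
  TF....
  .TF...

TTTTFT
TTTF.F
TTF...
TF....
.TF...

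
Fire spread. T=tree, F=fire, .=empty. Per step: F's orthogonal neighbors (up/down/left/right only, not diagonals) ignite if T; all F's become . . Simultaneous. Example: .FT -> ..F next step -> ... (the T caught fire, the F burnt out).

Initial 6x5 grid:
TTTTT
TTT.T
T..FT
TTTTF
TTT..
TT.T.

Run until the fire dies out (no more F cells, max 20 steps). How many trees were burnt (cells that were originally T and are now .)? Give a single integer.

Answer: 20

Derivation:
Step 1: +2 fires, +2 burnt (F count now 2)
Step 2: +2 fires, +2 burnt (F count now 2)
Step 3: +3 fires, +2 burnt (F count now 3)
Step 4: +3 fires, +3 burnt (F count now 3)
Step 5: +4 fires, +3 burnt (F count now 4)
Step 6: +4 fires, +4 burnt (F count now 4)
Step 7: +2 fires, +4 burnt (F count now 2)
Step 8: +0 fires, +2 burnt (F count now 0)
Fire out after step 8
Initially T: 21, now '.': 29
Total burnt (originally-T cells now '.'): 20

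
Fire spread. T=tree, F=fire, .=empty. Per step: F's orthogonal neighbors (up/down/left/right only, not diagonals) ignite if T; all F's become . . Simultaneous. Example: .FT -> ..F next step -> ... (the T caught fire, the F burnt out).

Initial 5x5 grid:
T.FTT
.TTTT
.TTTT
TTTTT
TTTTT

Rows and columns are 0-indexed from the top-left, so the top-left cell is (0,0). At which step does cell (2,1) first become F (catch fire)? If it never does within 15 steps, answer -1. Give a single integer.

Step 1: cell (2,1)='T' (+2 fires, +1 burnt)
Step 2: cell (2,1)='T' (+4 fires, +2 burnt)
Step 3: cell (2,1)='F' (+4 fires, +4 burnt)
  -> target ignites at step 3
Step 4: cell (2,1)='.' (+4 fires, +4 burnt)
Step 5: cell (2,1)='.' (+4 fires, +4 burnt)
Step 6: cell (2,1)='.' (+2 fires, +4 burnt)
Step 7: cell (2,1)='.' (+0 fires, +2 burnt)
  fire out at step 7

3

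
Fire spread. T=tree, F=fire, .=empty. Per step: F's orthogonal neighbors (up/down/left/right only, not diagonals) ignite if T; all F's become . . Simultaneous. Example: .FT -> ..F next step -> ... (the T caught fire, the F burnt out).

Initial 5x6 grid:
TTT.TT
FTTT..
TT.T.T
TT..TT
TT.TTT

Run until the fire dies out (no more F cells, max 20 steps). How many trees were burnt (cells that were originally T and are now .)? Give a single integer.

Step 1: +3 fires, +1 burnt (F count now 3)
Step 2: +4 fires, +3 burnt (F count now 4)
Step 3: +4 fires, +4 burnt (F count now 4)
Step 4: +2 fires, +4 burnt (F count now 2)
Step 5: +0 fires, +2 burnt (F count now 0)
Fire out after step 5
Initially T: 21, now '.': 22
Total burnt (originally-T cells now '.'): 13

Answer: 13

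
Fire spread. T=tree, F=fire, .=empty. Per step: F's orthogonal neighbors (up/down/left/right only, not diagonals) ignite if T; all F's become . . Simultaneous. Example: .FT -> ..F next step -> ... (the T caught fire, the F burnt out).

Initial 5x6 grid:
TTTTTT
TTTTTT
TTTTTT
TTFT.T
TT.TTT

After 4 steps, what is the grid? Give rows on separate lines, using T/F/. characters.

Step 1: 3 trees catch fire, 1 burn out
  TTTTTT
  TTTTTT
  TTFTTT
  TF.F.T
  TT.TTT
Step 2: 6 trees catch fire, 3 burn out
  TTTTTT
  TTFTTT
  TF.FTT
  F....T
  TF.FTT
Step 3: 7 trees catch fire, 6 burn out
  TTFTTT
  TF.FTT
  F...FT
  .....T
  F...FT
Step 4: 6 trees catch fire, 7 burn out
  TF.FTT
  F...FT
  .....F
  .....T
  .....F

TF.FTT
F...FT
.....F
.....T
.....F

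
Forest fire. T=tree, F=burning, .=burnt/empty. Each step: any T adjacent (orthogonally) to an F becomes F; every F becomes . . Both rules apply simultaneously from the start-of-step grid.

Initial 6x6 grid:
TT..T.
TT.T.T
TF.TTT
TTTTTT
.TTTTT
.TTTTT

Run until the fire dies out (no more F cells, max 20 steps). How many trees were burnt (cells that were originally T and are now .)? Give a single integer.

Step 1: +3 fires, +1 burnt (F count now 3)
Step 2: +5 fires, +3 burnt (F count now 5)
Step 3: +4 fires, +5 burnt (F count now 4)
Step 4: +4 fires, +4 burnt (F count now 4)
Step 5: +5 fires, +4 burnt (F count now 5)
Step 6: +3 fires, +5 burnt (F count now 3)
Step 7: +2 fires, +3 burnt (F count now 2)
Step 8: +0 fires, +2 burnt (F count now 0)
Fire out after step 8
Initially T: 27, now '.': 35
Total burnt (originally-T cells now '.'): 26

Answer: 26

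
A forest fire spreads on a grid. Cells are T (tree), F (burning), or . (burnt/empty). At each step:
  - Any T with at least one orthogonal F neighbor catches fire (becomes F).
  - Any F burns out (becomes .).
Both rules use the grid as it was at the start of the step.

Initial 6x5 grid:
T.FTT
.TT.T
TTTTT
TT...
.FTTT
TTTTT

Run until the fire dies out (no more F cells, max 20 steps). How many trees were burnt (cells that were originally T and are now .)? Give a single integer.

Step 1: +5 fires, +2 burnt (F count now 5)
Step 2: +8 fires, +5 burnt (F count now 8)
Step 3: +5 fires, +8 burnt (F count now 5)
Step 4: +2 fires, +5 burnt (F count now 2)
Step 5: +0 fires, +2 burnt (F count now 0)
Fire out after step 5
Initially T: 21, now '.': 29
Total burnt (originally-T cells now '.'): 20

Answer: 20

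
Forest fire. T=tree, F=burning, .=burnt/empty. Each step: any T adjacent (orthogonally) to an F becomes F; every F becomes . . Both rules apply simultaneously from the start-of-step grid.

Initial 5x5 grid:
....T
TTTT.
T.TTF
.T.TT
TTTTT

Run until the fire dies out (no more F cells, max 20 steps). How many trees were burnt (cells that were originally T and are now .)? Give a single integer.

Step 1: +2 fires, +1 burnt (F count now 2)
Step 2: +4 fires, +2 burnt (F count now 4)
Step 3: +2 fires, +4 burnt (F count now 2)
Step 4: +2 fires, +2 burnt (F count now 2)
Step 5: +2 fires, +2 burnt (F count now 2)
Step 6: +3 fires, +2 burnt (F count now 3)
Step 7: +0 fires, +3 burnt (F count now 0)
Fire out after step 7
Initially T: 16, now '.': 24
Total burnt (originally-T cells now '.'): 15

Answer: 15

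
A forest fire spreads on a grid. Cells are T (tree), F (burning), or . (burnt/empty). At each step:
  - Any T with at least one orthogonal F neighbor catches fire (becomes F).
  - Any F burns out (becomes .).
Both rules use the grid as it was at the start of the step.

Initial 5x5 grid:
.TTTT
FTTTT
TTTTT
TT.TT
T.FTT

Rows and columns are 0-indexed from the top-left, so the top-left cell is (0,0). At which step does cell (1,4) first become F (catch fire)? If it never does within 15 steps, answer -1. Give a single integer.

Step 1: cell (1,4)='T' (+3 fires, +2 burnt)
Step 2: cell (1,4)='T' (+6 fires, +3 burnt)
Step 3: cell (1,4)='T' (+7 fires, +6 burnt)
Step 4: cell (1,4)='F' (+3 fires, +7 burnt)
  -> target ignites at step 4
Step 5: cell (1,4)='.' (+1 fires, +3 burnt)
Step 6: cell (1,4)='.' (+0 fires, +1 burnt)
  fire out at step 6

4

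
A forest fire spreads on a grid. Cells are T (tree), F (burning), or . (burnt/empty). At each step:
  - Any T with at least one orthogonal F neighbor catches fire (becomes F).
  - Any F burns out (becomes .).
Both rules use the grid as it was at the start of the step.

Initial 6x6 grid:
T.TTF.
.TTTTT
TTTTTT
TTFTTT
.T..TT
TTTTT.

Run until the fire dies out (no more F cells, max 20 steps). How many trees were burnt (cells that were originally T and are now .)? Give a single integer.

Answer: 26

Derivation:
Step 1: +5 fires, +2 burnt (F count now 5)
Step 2: +10 fires, +5 burnt (F count now 10)
Step 3: +6 fires, +10 burnt (F count now 6)
Step 4: +4 fires, +6 burnt (F count now 4)
Step 5: +1 fires, +4 burnt (F count now 1)
Step 6: +0 fires, +1 burnt (F count now 0)
Fire out after step 6
Initially T: 27, now '.': 35
Total burnt (originally-T cells now '.'): 26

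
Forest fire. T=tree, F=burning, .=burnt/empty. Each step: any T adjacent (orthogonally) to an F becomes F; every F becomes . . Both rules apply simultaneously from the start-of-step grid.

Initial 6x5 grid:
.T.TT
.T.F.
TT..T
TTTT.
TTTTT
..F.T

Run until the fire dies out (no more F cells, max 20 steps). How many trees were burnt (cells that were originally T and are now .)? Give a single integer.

Answer: 16

Derivation:
Step 1: +2 fires, +2 burnt (F count now 2)
Step 2: +4 fires, +2 burnt (F count now 4)
Step 3: +4 fires, +4 burnt (F count now 4)
Step 4: +3 fires, +4 burnt (F count now 3)
Step 5: +2 fires, +3 burnt (F count now 2)
Step 6: +1 fires, +2 burnt (F count now 1)
Step 7: +0 fires, +1 burnt (F count now 0)
Fire out after step 7
Initially T: 17, now '.': 29
Total burnt (originally-T cells now '.'): 16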